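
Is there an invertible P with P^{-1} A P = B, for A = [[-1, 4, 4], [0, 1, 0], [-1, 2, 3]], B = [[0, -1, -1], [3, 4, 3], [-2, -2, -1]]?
Two matrices over a field are similar if and only if they have the same invariant factors.

Both A and B have characteristic polynomial (x - 1)^3 and minimal polynomial (x - 1)^2. Computing further, both have invariant factors x - 1, (x - 1)^2. Hence A and B are similar.

Yes.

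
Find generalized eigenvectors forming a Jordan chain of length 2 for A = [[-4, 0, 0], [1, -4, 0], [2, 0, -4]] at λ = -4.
We seek v_1 ∈ ker((A + 4I)^2) \ ker(A + 4I), then set v_{i+1} = (A + 4I) v_i.

One such chain is v_1 = [[1, 1, 2]]^T, v_2 = [[0, 1, 2]]^T. Check: (A + 4I) v_2 = [[0, 0, 0]]^T = 0.

v_1 = [[1, 1, 2]]^T, v_2 = [[0, 1, 2]]^T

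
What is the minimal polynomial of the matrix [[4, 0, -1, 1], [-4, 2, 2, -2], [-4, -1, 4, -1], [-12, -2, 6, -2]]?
The characteristic polynomial factors as (x - 2)^4. The minimal polynomial is ∏(x - λ)^{k_λ} where k_λ is the size of the largest Jordan block at λ.

For λ = 2: rank(A - 2I) = 2, and the largest Jordan block has size 3 (the smallest k with rank((A - 2I)^k) = rank((A - 2I)^(k+1))).

So m_A(x) = (x - 2)^3.

m_A(x) = (x - 2)^3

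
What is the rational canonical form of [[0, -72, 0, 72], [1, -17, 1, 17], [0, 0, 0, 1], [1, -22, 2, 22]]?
The invariant factors of A (the non-unit diagonal entries of the Smith normal form of xI - A over ℚ[x]) are (x - 6)(x + 2)(x^2 - x + 6), each dividing the next. The characteristic polynomial is their product, (x - 6)(x + 2)(x^2 - x + 6).

The rational canonical form is the block-diagonal matrix of companion matrices C(f_i):
R = [[0, 0, 0, 72], [1, 0, 0, 12], [0, 1, 0, 2], [0, 0, 1, 5]].

Note the characteristic polynomial does not split into linear factors over ℚ, so A has no Jordan form over ℚ; the rational canonical form exists over any field.

R = [[0, 0, 0, 72], [1, 0, 0, 12], [0, 1, 0, 2], [0, 0, 1, 5]]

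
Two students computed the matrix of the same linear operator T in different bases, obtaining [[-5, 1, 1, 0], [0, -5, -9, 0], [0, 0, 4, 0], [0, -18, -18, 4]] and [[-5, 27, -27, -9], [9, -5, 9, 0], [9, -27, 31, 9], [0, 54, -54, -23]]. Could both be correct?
No.

Both have characteristic polynomial (x - 4)^2(x + 5)^2, but the minimal polynomial of A is (x - 4)(x + 5)^2 while the minimal polynomial of B is (x - 4)(x + 5). The minimal polynomial is a similarity invariant, so A and B are not similar.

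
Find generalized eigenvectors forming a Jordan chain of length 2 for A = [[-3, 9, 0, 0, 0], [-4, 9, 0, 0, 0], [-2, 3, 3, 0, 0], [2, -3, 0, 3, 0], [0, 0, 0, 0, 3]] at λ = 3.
We seek v_1 ∈ ker((A - 3I)^2) \ ker(A - 3I), then set v_{i+1} = (A - 3I) v_i.

One such chain is v_1 = [[8, 5, 2, -2, 0]]^T, v_2 = [[-3, -2, -1, 1, 0]]^T. Check: (A - 3I) v_2 = [[0, 0, 0, 0, 0]]^T = 0.

v_1 = [[8, 5, 2, -2, 0]]^T, v_2 = [[-3, -2, -1, 1, 0]]^T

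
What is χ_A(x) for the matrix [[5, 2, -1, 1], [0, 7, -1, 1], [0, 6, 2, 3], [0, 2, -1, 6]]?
xI - A = [[x - 5, -2, 1, -1], [0, x - 7, 1, -1], [0, -6, x - 2, -3], [0, -2, 1, x - 6]].

Expanding det(xI - A) along the first row:
det(xI - A) = + (x - 5)·det([[x - 7, 1, -1], [-6, x - 2, -3], [-2, 1, x - 6]]) - (-2)·det([[0, 1, -1], [0, x - 2, -3], [0, 1, x - 6]]) + (1)·det([[0, x - 7, -1], [0, -6, -3], [0, -2, x - 6]]) - (-1)·det([[0, x - 7, 1], [0, -6, x - 2], [0, -2, 1]]).

Evaluating gives χ_A(x) = x^4 - 20x^3 + 150x^2 - 500x + 625 = (x - 5)^4.

χ_A(x) = (x - 5)^4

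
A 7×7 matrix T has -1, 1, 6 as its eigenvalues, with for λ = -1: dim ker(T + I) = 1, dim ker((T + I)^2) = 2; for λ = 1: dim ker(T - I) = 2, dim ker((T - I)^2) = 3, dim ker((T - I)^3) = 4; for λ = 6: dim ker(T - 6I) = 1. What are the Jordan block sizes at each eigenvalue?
Jordan blocks: (-1, 2), (1, 3), (1, 1), (6, 1)

λ = -1: successive nullity increments [1, 1] count blocks of size ≥ k; block sizes are [2].
λ = 1: successive nullity increments [2, 1, 1] count blocks of size ≥ k; block sizes are [3, 1].
λ = 6: successive nullity increments [1] count blocks of size ≥ k; block sizes are [1].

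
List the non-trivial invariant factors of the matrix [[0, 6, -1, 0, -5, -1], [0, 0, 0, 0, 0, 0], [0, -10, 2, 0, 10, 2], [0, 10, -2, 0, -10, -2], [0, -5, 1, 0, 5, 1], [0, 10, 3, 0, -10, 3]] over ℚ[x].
x, x, x^2(x - 5)^2

The Jordan structure of A has elementary divisors x^2, x, x, (x - 5)^2. Arranging the block sizes at each eigenvalue in decreasing order and taking row products gives the invariant factors.

Invariant factors (smallest first, each dividing the next): x, x, x^2(x - 5)^2.

Check: the last factor x^2(x - 5)^2 is the minimal polynomial, and the product x^4(x - 5)^2 is the characteristic polynomial.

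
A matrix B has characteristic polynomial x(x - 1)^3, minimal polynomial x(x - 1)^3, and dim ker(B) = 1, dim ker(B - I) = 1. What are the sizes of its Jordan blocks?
Jordan blocks: (0, 1), (1, 3)

λ = 0: algebraic multiplicity 1 (exponent in χ_B), largest block size 1 (exponent in m_B), 1 block (geometric multiplicity). This forces block sizes [1].
λ = 1: algebraic multiplicity 3 (exponent in χ_B), largest block size 3 (exponent in m_B), 1 block (geometric multiplicity). This forces block sizes [3].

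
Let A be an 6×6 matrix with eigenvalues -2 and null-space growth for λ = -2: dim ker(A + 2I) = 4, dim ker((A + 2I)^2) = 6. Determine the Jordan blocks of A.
λ = -2: successive nullity increments [4, 2] count blocks of size ≥ k; block sizes are [2, 2, 1, 1].

Jordan blocks: (-2, 2), (-2, 2), (-2, 1), (-2, 1)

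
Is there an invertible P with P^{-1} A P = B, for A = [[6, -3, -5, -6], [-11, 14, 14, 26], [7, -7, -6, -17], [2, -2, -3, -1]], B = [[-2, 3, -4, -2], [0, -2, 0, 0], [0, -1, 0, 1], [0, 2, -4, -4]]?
No.

trace(A) = 13 but trace(B) = -8. The trace is a similarity invariant, so A and B are not similar.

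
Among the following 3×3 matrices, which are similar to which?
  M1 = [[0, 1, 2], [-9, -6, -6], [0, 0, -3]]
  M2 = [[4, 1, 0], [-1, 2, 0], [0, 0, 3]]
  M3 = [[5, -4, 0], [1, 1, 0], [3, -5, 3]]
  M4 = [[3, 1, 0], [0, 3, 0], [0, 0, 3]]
3 classes: {M1}, {M2, M4}, {M3}

Characteristic polynomials: χ_{M1} = (x + 3)^3, χ_{M2} = (x - 3)^3, χ_{M3} = (x - 3)^3, χ_{M4} = (x - 3)^3.

{M1}: invariant factors x + 3, (x + 3)^2.

{M2, M4}: invariant factors x - 3, (x - 3)^2.

{M3}: invariant factors (x - 3)^3.

Matrices are similar if and only if their invariant-factor lists agree; the partition into similarity classes is {M1}, {M2, M4}, {M3}.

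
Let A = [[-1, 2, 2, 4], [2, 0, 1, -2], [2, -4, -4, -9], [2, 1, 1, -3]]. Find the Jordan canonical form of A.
The characteristic polynomial is det(xI - A) = (x + 1)^3(x + 5), so the eigenvalues are -5 (algebraic multiplicity 1), -1 (algebraic multiplicity 3).

For λ = -5: algebraic multiplicity 1 gives one 1×1 block.

For λ = -1: rank(A + I) = 3, rank((A + I)^2) = 2, rank((A + I)^3) = 1. The eigenspace has dimension 4 - 3 = 1, so there is 1 Jordan block; the rank sequence gives block sizes [3].

Assembling the blocks gives the Jordan form J above.

J = [[-5, 0, 0, 0], [0, -1, 1, 0], [0, 0, -1, 1], [0, 0, 0, -1]]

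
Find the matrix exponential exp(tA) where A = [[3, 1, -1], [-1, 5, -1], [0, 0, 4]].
A has Jordan form J = [[4, 1, 0], [0, 4, 0], [0, 0, 4]] with A = PJP^{-1}, so e^{tA} = P e^{tJ} P^{-1}.

For a Jordan block J_k(λ), e^{tJ_k(λ)} = e^{λt} · (I + tN + t^2 N^2/2! + ... + t^{k-1} N^{k-1}/(k-1)!) where N is the nilpotent superdiagonal part.

Assembling the blocks and conjugating back gives the entries of e^{tA} as shown above.

e^{tA} = [[(1 - t)*e^{4*t}, t*e^{4*t}, -t*e^{4*t}], [-t*e^{4*t}, (t + 1)*e^{4*t}, -t*e^{4*t}], [0, 0, e^{4*t}]]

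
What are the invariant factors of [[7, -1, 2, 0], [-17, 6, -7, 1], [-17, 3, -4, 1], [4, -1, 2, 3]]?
x - 3, (x - 3)^3

The Jordan structure of A has elementary divisors (x - 3)^3, (x - 3). Arranging the block sizes at each eigenvalue in decreasing order and taking row products gives the invariant factors.

Invariant factors (smallest first, each dividing the next): x - 3, (x - 3)^3.

Check: the last factor (x - 3)^3 is the minimal polynomial, and the product (x - 3)^4 is the characteristic polynomial.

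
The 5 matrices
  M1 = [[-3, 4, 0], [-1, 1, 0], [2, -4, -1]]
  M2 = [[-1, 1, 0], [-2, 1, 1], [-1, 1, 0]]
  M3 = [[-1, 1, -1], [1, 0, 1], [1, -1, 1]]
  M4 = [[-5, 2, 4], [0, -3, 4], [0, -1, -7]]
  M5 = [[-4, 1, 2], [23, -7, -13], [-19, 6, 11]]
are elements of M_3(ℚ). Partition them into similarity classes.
3 classes: {M1}, {M2, M3, M5}, {M4}

Characteristic polynomials: χ_{M1} = (x + 1)^3, χ_{M2} = x^3, χ_{M3} = x^3, χ_{M4} = (x + 5)^3, χ_{M5} = x^3.

{M1}: invariant factors x + 1, (x + 1)^2.

{M2, M3, M5}: invariant factors x^3.

{M4}: invariant factors x + 5, (x + 5)^2.

Matrices are similar if and only if their invariant-factor lists agree; the partition into similarity classes is {M1}, {M2, M3, M5}, {M4}.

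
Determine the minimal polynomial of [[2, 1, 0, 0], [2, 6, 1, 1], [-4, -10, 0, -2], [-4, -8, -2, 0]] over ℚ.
m_A(x) = (x - 2)^3

The characteristic polynomial factors as (x - 2)^4. The minimal polynomial is ∏(x - λ)^{k_λ} where k_λ is the size of the largest Jordan block at λ.

For λ = 2: rank(A - 2I) = 2, and the largest Jordan block has size 3 (the smallest k with rank((A - 2I)^k) = rank((A - 2I)^(k+1))).

So m_A(x) = (x - 2)^3.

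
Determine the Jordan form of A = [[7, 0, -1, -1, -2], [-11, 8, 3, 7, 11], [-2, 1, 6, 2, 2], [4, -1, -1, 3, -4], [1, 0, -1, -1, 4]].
J = [[5, 1, 0, 0, 0], [0, 5, 0, 0, 0], [0, 0, 6, 1, 0], [0, 0, 0, 6, 1], [0, 0, 0, 0, 6]]

The characteristic polynomial is det(xI - A) = (x - 6)^3(x - 5)^2, so the eigenvalues are 5 (algebraic multiplicity 2), 6 (algebraic multiplicity 3).

For λ = 5: rank(A - 5I) = 4, rank((A - 5I)^2) = 3. The eigenspace has dimension 5 - 4 = 1, so there is 1 Jordan block; the rank sequence gives block sizes [2].

For λ = 6: rank(A - 6I) = 4, rank((A - 6I)^2) = 3, rank((A - 6I)^3) = 2. The eigenspace has dimension 5 - 4 = 1, so there is 1 Jordan block; the rank sequence gives block sizes [3].

Assembling the blocks gives the Jordan form J above.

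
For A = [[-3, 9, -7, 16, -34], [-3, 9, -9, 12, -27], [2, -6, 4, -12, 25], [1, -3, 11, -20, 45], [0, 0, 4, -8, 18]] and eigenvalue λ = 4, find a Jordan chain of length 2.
v_1 = [[0, 0, 0, 2, 1]]^T, v_2 = [[-2, -3, 1, -3, -2]]^T

We seek v_1 ∈ ker((A - 4I)^2) \ ker(A - 4I), then set v_{i+1} = (A - 4I) v_i.

One such chain is v_1 = [[0, 0, 0, 2, 1]]^T, v_2 = [[-2, -3, 1, -3, -2]]^T. Check: (A - 4I) v_2 = [[0, 0, 0, 0, 0]]^T = 0.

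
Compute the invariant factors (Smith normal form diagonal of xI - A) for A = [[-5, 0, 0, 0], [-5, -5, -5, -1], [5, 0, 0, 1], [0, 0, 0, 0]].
The Jordan structure of A has elementary divisors (x + 5), (x + 5), x^2. Arranging the block sizes at each eigenvalue in decreasing order and taking row products gives the invariant factors.

Invariant factors (smallest first, each dividing the next): x + 5, x^2(x + 5).

Check: the last factor x^2(x + 5) is the minimal polynomial, and the product x^2(x + 5)^2 is the characteristic polynomial.

x + 5, x^2(x + 5)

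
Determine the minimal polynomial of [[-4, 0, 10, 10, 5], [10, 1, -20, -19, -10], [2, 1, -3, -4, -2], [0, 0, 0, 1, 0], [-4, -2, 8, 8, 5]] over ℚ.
m_A(x) = (x - 1)^3(x + 4)

The characteristic polynomial factors as (x - 1)^4(x + 4). The minimal polynomial is ∏(x - λ)^{k_λ} where k_λ is the size of the largest Jordan block at λ.

For λ = -4: rank(A + 4I) = 4, and the largest Jordan block has size 1 (the smallest k with rank((A + 4I)^k) = rank((A + 4I)^(k+1))).
For λ = 1: rank(A - I) = 3, and the largest Jordan block has size 3 (the smallest k with rank((A - I)^k) = rank((A - I)^(k+1))).

So m_A(x) = (x - 1)^3(x + 4).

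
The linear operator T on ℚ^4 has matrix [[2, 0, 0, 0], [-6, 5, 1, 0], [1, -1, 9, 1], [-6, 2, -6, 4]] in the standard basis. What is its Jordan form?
The characteristic polynomial is det(xI - A) = (x - 6)^3(x - 2), so the eigenvalues are 2 (algebraic multiplicity 1), 6 (algebraic multiplicity 3).

For λ = 2: algebraic multiplicity 1 gives one 1×1 block.

For λ = 6: rank(A - 6I) = 3, rank((A - 6I)^2) = 2, rank((A - 6I)^3) = 1. The eigenspace has dimension 4 - 3 = 1, so there is 1 Jordan block; the rank sequence gives block sizes [3].

Assembling the blocks gives the Jordan form J above.

J = [[2, 0, 0, 0], [0, 6, 1, 0], [0, 0, 6, 1], [0, 0, 0, 6]]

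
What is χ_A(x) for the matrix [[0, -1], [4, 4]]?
χ_A(x) = (x - 2)^2

xI - A = [[x, 1], [-4, x - 4]].

Expanding det(xI - A) along the first row:
det(xI - A) = + (x)·det([[x - 4]]) - (1)·det([[-4]]).

Evaluating gives χ_A(x) = x^2 - 4x + 4 = (x - 2)^2.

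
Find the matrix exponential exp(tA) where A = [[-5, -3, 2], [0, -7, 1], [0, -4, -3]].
A has Jordan form J = [[-5, 1, 0], [0, -5, 1], [0, 0, -5]] with A = PJP^{-1}, so e^{tA} = P e^{tJ} P^{-1}.

For a Jordan block J_k(λ), e^{tJ_k(λ)} = e^{λt} · (I + tN + t^2 N^2/2! + ... + t^{k-1} N^{k-1}/(k-1)!) where N is the nilpotent superdiagonal part.

Assembling the blocks and conjugating back gives the entries of e^{tA} as shown above.

e^{tA} = [[e^{-5*t}, t*(-t - 3)*e^{-5*t}, t*(t + 4)*e^{-5*t}/2], [0, (1 - 2*t)*e^{-5*t}, t*e^{-5*t}], [0, -4*t*e^{-5*t}, (2*t + 1)*e^{-5*t}]]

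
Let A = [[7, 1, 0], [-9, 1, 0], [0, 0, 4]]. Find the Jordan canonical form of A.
The characteristic polynomial is det(xI - A) = (x - 4)^3, so the eigenvalues are 4 (algebraic multiplicity 3).

For λ = 4: rank(A - 4I) = 1, rank((A - 4I)^2) = 0. The eigenspace has dimension 3 - 1 = 2, so there are 2 Jordan blocks; the rank sequence gives block sizes [2, 1].

Assembling the blocks gives the Jordan form J above.

J = [[4, 1, 0], [0, 4, 0], [0, 0, 4]]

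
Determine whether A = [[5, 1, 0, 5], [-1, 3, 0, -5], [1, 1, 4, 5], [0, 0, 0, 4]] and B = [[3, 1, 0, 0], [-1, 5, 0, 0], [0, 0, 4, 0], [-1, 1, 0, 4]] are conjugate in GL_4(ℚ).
Two matrices over a field are similar if and only if they have the same invariant factors.

Both A and B have characteristic polynomial (x - 4)^4 and minimal polynomial (x - 4)^2. Computing further, both have invariant factors x - 4, x - 4, (x - 4)^2. Hence A and B are similar.

Yes.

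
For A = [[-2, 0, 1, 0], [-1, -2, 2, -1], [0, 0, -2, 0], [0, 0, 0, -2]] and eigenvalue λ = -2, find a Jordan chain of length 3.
We seek v_1 ∈ ker((A + 2I)^3) \ ker((A + 2I)^2), then set v_{i+1} = (A + 2I) v_i.

One such chain is v_1 = [[1, 3, 1, 0]]^T, v_2 = [[1, 1, 0, 0]]^T, v_3 = [[0, -1, 0, 0]]^T. Check: (A + 2I) v_3 = [[0, 0, 0, 0]]^T = 0.

v_1 = [[1, 3, 1, 0]]^T, v_2 = [[1, 1, 0, 0]]^T, v_3 = [[0, -1, 0, 0]]^T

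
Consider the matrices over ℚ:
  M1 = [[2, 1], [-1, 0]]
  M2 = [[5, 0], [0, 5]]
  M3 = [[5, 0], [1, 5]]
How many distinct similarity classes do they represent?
3 classes: {M1}, {M2}, {M3}

Characteristic polynomials: χ_{M1} = (x - 1)^2, χ_{M2} = (x - 5)^2, χ_{M3} = (x - 5)^2.

{M1}: invariant factors (x - 1)^2.

{M2}: invariant factors x - 5, x - 5.

{M3}: invariant factors (x - 5)^2.

Matrices are similar if and only if their invariant-factor lists agree; the partition into similarity classes is {M1}, {M2}, {M3}.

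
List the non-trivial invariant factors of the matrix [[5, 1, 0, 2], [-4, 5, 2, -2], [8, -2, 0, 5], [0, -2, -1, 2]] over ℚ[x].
The Jordan structure of A has elementary divisors (x - 3)^2, (x - 3)^2. Arranging the block sizes at each eigenvalue in decreasing order and taking row products gives the invariant factors.

Invariant factors (smallest first, each dividing the next): (x - 3)^2, (x - 3)^2.

Check: the last factor (x - 3)^2 is the minimal polynomial, and the product (x - 3)^4 is the characteristic polynomial.

(x - 3)^2, (x - 3)^2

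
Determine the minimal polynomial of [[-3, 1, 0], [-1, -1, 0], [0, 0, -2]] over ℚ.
m_A(x) = (x + 2)^2

The characteristic polynomial factors as (x + 2)^3. The minimal polynomial is ∏(x - λ)^{k_λ} where k_λ is the size of the largest Jordan block at λ.

For λ = -2: rank(A + 2I) = 1, and the largest Jordan block has size 2 (the smallest k with rank((A + 2I)^k) = rank((A + 2I)^(k+1))).

So m_A(x) = (x + 2)^2.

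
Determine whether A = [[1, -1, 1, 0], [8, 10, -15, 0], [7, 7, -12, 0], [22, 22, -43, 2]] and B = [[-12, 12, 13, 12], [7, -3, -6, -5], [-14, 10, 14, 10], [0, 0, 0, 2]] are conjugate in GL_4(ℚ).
Two matrices over a field are similar if and only if they have the same invariant factors.

Both A and B have characteristic polynomial (x - 2)^3(x + 5) and minimal polynomial (x - 2)^2(x + 5). Computing further, both have invariant factors x - 2, (x - 2)^2(x + 5). Hence A and B are similar.

Yes.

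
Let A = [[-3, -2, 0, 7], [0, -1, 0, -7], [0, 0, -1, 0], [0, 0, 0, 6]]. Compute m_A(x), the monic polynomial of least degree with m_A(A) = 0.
m_A(x) = (x - 6)(x + 1)(x + 3)

The characteristic polynomial factors as (x - 6)(x + 1)^2(x + 3). The minimal polynomial is ∏(x - λ)^{k_λ} where k_λ is the size of the largest Jordan block at λ.

For λ = -3: rank(A + 3I) = 3, and the largest Jordan block has size 1 (the smallest k with rank((A + 3I)^k) = rank((A + 3I)^(k+1))).
For λ = -1: rank(A + I) = 2, and the largest Jordan block has size 1 (the smallest k with rank((A + I)^k) = rank((A + I)^(k+1))).
For λ = 6: rank(A - 6I) = 3, and the largest Jordan block has size 1 (the smallest k with rank((A - 6I)^k) = rank((A - 6I)^(k+1))).

So m_A(x) = (x - 6)(x + 1)(x + 3).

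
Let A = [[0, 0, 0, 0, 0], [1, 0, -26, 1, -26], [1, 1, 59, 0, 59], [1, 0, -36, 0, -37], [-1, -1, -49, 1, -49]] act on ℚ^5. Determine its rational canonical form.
The invariant factors of A (the non-unit diagonal entries of the Smith normal form of xI - A over ℚ[x]) are x(x - 3)^2(x - 2)^2, each dividing the next. The characteristic polynomial is their product, x(x - 3)^2(x - 2)^2.

The rational canonical form is the block-diagonal matrix of companion matrices C(f_i):
R = [[0, 0, 0, 0, 0], [1, 0, 0, 0, -36], [0, 1, 0, 0, 60], [0, 0, 1, 0, -37], [0, 0, 0, 1, 10]].

R = [[0, 0, 0, 0, 0], [1, 0, 0, 0, -36], [0, 1, 0, 0, 60], [0, 0, 1, 0, -37], [0, 0, 0, 1, 10]]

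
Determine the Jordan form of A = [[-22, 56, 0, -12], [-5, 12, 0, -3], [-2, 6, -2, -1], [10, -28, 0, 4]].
J = [[-2, 1, 0, 0], [0, -2, 0, 0], [0, 0, -2, 1], [0, 0, 0, -2]]

The characteristic polynomial is det(xI - A) = (x + 2)^4, so the eigenvalues are -2 (algebraic multiplicity 4).

For λ = -2: rank(A + 2I) = 2, rank((A + 2I)^2) = 0. The eigenspace has dimension 4 - 2 = 2, so there are 2 Jordan blocks; the rank sequence gives block sizes [2, 2].

Assembling the blocks gives the Jordan form J above.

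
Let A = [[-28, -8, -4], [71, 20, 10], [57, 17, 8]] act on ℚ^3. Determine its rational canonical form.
The invariant factors of A (the non-unit diagonal entries of the Smith normal form of xI - A over ℚ[x]) are x^3 + 2x + 4, each dividing the next. The characteristic polynomial is their product, x^3 + 2x + 4.

The rational canonical form is the block-diagonal matrix of companion matrices C(f_i):
R = [[0, 0, -4], [1, 0, -2], [0, 1, 0]].

Note the characteristic polynomial does not split into linear factors over ℚ, so A has no Jordan form over ℚ; the rational canonical form exists over any field.

R = [[0, 0, -4], [1, 0, -2], [0, 1, 0]]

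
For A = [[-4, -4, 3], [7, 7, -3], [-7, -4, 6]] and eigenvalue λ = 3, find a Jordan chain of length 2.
We seek v_1 ∈ ker((A - 3I)^2) \ ker(A - 3I), then set v_{i+1} = (A - 3I) v_i.

One such chain is v_1 = [[1, -2, 0]]^T, v_2 = [[1, -1, 1]]^T. Check: (A - 3I) v_2 = [[0, 0, 0]]^T = 0.

v_1 = [[1, -2, 0]]^T, v_2 = [[1, -1, 1]]^T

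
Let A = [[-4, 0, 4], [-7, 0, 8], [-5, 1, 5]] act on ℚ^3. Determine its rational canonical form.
R = [[0, 0, 4], [1, 0, 8], [0, 1, 1]]

The invariant factors of A (the non-unit diagonal entries of the Smith normal form of xI - A over ℚ[x]) are (x + 2)(x^2 - 3x - 2), each dividing the next. The characteristic polynomial is their product, (x + 2)(x^2 - 3x - 2).

The rational canonical form is the block-diagonal matrix of companion matrices C(f_i):
R = [[0, 0, 4], [1, 0, 8], [0, 1, 1]].

Note the characteristic polynomial does not split into linear factors over ℚ, so A has no Jordan form over ℚ; the rational canonical form exists over any field.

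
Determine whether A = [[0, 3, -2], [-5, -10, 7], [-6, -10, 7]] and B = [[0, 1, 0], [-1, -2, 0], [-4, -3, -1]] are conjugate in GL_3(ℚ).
Yes.

Two matrices over a field are similar if and only if they have the same invariant factors.

Both A and B have characteristic polynomial (x + 1)^3 and minimal polynomial (x + 1)^3. Computing further, both have invariant factors (x + 1)^3. Hence A and B are similar.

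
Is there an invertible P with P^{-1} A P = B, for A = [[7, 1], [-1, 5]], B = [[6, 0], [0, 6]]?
No.

Both have characteristic polynomial (x - 6)^2, but the minimal polynomial of A is (x - 6)^2 while the minimal polynomial of B is x - 6. The minimal polynomial is a similarity invariant, so A and B are not similar.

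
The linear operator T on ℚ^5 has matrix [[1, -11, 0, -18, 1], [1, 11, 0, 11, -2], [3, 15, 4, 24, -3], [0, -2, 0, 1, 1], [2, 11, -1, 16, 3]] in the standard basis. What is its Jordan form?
J = [[4, 1, 0, 0, 0], [0, 4, 1, 0, 0], [0, 0, 4, 0, 0], [0, 0, 0, 4, 1], [0, 0, 0, 0, 4]]

The characteristic polynomial is det(xI - A) = (x - 4)^5, so the eigenvalues are 4 (algebraic multiplicity 5).

For λ = 4: rank(A - 4I) = 3, rank((A - 4I)^2) = 1, rank((A - 4I)^3) = 0. The eigenspace has dimension 5 - 3 = 2, so there are 2 Jordan blocks; the rank sequence gives block sizes [3, 2].

Assembling the blocks gives the Jordan form J above.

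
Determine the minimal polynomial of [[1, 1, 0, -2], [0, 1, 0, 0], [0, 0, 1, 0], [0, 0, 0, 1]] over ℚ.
m_A(x) = (x - 1)^2

The characteristic polynomial factors as (x - 1)^4. The minimal polynomial is ∏(x - λ)^{k_λ} where k_λ is the size of the largest Jordan block at λ.

For λ = 1: rank(A - I) = 1, and the largest Jordan block has size 2 (the smallest k with rank((A - I)^k) = rank((A - I)^(k+1))).

So m_A(x) = (x - 1)^2.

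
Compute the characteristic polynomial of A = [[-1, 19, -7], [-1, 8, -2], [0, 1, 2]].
χ_A(x) = (x - 3)^3

xI - A = [[x + 1, -19, 7], [1, x - 8, 2], [0, -1, x - 2]].

Expanding det(xI - A) along the first row:
det(xI - A) = + (x + 1)·det([[x - 8, 2], [-1, x - 2]]) - (-19)·det([[1, 2], [0, x - 2]]) + (7)·det([[1, x - 8], [0, -1]]).

Evaluating gives χ_A(x) = x^3 - 9x^2 + 27x - 27 = (x - 3)^3.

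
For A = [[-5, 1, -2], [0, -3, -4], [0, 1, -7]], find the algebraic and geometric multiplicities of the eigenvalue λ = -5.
algebraic multiplicity 3, geometric multiplicity 2

The characteristic polynomial is (x + 5)^3, so the factor x + 5 appears with exponent 3: the algebraic multiplicity is 3.

rank(A + 5I) = 1, so the eigenspace has dimension 3 - 1 = 2: the geometric multiplicity is 2.

Since 2 < 3, A is not diagonalizable.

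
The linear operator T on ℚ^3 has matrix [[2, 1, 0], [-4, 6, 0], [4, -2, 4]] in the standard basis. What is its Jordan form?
J = [[4, 1, 0], [0, 4, 0], [0, 0, 4]]

The characteristic polynomial is det(xI - A) = (x - 4)^3, so the eigenvalues are 4 (algebraic multiplicity 3).

For λ = 4: rank(A - 4I) = 1, rank((A - 4I)^2) = 0. The eigenspace has dimension 3 - 1 = 2, so there are 2 Jordan blocks; the rank sequence gives block sizes [2, 1].

Assembling the blocks gives the Jordan form J above.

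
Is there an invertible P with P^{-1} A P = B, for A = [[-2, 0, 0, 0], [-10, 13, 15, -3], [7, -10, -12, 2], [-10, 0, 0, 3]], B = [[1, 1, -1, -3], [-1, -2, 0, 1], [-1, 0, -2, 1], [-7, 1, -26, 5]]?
Yes.

Two matrices over a field are similar if and only if they have the same invariant factors.

Both A and B have characteristic polynomial (x - 3)^2(x + 2)^2 and minimal polynomial (x - 3)^2(x + 2)^2. Computing further, both have invariant factors (x - 3)^2(x + 2)^2. Hence A and B are similar.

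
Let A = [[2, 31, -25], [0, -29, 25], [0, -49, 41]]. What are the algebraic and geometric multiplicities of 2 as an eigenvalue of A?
The characteristic polynomial is (x - 6)^2(x - 2), so the factor x - 2 appears with exponent 1: the algebraic multiplicity is 1.

rank(A - 2I) = 2, so the eigenspace has dimension 3 - 2 = 1: the geometric multiplicity is 1.

algebraic multiplicity 1, geometric multiplicity 1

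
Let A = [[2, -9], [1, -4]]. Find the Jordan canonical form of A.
J = [[-1, 1], [0, -1]]

The characteristic polynomial is det(xI - A) = (x + 1)^2, so the eigenvalues are -1 (algebraic multiplicity 2).

For λ = -1: rank(A + I) = 1, rank((A + I)^2) = 0. The eigenspace has dimension 2 - 1 = 1, so there is 1 Jordan block; the rank sequence gives block sizes [2].

Assembling the blocks gives the Jordan form J above.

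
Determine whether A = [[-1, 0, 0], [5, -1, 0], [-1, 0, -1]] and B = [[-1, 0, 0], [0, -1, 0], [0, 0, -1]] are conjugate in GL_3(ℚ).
Both have characteristic polynomial (x + 1)^3, but the minimal polynomial of A is (x + 1)^2 while the minimal polynomial of B is x + 1. The minimal polynomial is a similarity invariant, so A and B are not similar.

No.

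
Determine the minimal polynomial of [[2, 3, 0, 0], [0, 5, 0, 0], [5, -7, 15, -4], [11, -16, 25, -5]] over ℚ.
The characteristic polynomial factors as (x - 5)^3(x - 2). The minimal polynomial is ∏(x - λ)^{k_λ} where k_λ is the size of the largest Jordan block at λ.

For λ = 2: rank(A - 2I) = 3, and the largest Jordan block has size 1 (the smallest k with rank((A - 2I)^k) = rank((A - 2I)^(k+1))).
For λ = 5: rank(A - 5I) = 2, and the largest Jordan block has size 2 (the smallest k with rank((A - 5I)^k) = rank((A - 5I)^(k+1))).

So m_A(x) = (x - 5)^2(x - 2).

m_A(x) = (x - 5)^2(x - 2)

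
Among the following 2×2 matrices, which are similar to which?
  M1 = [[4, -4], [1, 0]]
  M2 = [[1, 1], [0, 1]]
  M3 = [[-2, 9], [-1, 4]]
2 classes: {M1}, {M2, M3}

Characteristic polynomials: χ_{M1} = (x - 2)^2, χ_{M2} = (x - 1)^2, χ_{M3} = (x - 1)^2.

{M1}: invariant factors (x - 2)^2.

{M2, M3}: invariant factors (x - 1)^2.

Matrices are similar if and only if their invariant-factor lists agree; the partition into similarity classes is {M1}, {M2, M3}.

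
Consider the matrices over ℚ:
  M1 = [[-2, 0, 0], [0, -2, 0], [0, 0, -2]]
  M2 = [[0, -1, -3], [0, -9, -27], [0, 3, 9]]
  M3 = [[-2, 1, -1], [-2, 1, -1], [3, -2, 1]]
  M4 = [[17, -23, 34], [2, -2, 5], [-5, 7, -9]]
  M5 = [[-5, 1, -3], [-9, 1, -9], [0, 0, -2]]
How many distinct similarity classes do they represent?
Characteristic polynomials: χ_{M1} = (x + 2)^3, χ_{M2} = x^3, χ_{M3} = x^3, χ_{M4} = (x - 2)^3, χ_{M5} = (x + 2)^3.

{M1}: invariant factors x + 2, x + 2, x + 2.

{M2}: invariant factors x, x^2.

{M3}: invariant factors x^3.

{M4}: invariant factors (x - 2)^3.

{M5}: invariant factors x + 2, (x + 2)^2.

Matrices are similar if and only if their invariant-factor lists agree; the partition into similarity classes is {M1}, {M2}, {M3}, {M4}, {M5}.

5 classes: {M1}, {M2}, {M3}, {M4}, {M5}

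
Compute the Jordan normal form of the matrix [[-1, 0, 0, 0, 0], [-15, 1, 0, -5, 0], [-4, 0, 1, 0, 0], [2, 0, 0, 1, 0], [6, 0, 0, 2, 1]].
The characteristic polynomial is det(xI - A) = (x - 1)^4(x + 1), so the eigenvalues are -1 (algebraic multiplicity 1), 1 (algebraic multiplicity 4).

For λ = -1: algebraic multiplicity 1 gives one 1×1 block.

For λ = 1: rank(A - I) = 2, rank((A - I)^2) = 1. The eigenspace has dimension 5 - 2 = 3, so there are 3 Jordan blocks; the rank sequence gives block sizes [2, 1, 1].

Assembling the blocks gives the Jordan form J above.

J = [[-1, 0, 0, 0, 0], [0, 1, 1, 0, 0], [0, 0, 1, 0, 0], [0, 0, 0, 1, 0], [0, 0, 0, 0, 1]]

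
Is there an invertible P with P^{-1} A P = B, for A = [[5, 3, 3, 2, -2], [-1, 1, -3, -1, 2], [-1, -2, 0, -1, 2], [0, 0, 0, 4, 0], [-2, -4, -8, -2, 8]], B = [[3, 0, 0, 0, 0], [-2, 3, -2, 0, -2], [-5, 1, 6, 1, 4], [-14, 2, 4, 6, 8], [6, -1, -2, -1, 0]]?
Both have characteristic polynomial (x - 4)^3(x - 3)^2, but the minimal polynomial of A is (x - 4)^2(x - 3)^2 while the minimal polynomial of B is (x - 4)^2(x - 3). The minimal polynomial is a similarity invariant, so A and B are not similar.

No.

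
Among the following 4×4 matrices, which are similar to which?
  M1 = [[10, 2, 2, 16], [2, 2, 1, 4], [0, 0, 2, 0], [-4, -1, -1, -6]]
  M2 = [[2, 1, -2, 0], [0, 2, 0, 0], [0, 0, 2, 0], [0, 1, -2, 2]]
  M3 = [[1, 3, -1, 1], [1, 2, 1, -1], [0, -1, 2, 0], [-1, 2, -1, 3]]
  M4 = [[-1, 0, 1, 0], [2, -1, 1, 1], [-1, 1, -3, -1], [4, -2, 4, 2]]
Characteristic polynomials: χ_{M1} = (x - 2)^4, χ_{M2} = (x - 2)^4, χ_{M3} = (x - 2)^4, χ_{M4} = x(x + 1)^3.

{M1, M3}: invariant factors x - 2, (x - 2)^3.

{M2}: invariant factors x - 2, x - 2, (x - 2)^2.

{M4}: invariant factors x(x + 1)^3.

Matrices are similar if and only if their invariant-factor lists agree; the partition into similarity classes is {M1, M3}, {M2}, {M4}.

3 classes: {M1, M3}, {M2}, {M4}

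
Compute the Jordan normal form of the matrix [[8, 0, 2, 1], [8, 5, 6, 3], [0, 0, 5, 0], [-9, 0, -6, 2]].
J = [[5, 1, 0, 0], [0, 5, 1, 0], [0, 0, 5, 0], [0, 0, 0, 5]]

The characteristic polynomial is det(xI - A) = (x - 5)^4, so the eigenvalues are 5 (algebraic multiplicity 4).

For λ = 5: rank(A - 5I) = 2, rank((A - 5I)^2) = 1, rank((A - 5I)^3) = 0. The eigenspace has dimension 4 - 2 = 2, so there are 2 Jordan blocks; the rank sequence gives block sizes [3, 1].

Assembling the blocks gives the Jordan form J above.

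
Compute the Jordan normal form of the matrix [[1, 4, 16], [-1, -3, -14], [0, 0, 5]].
The characteristic polynomial is det(xI - A) = (x - 5)(x + 1)^2, so the eigenvalues are -1 (algebraic multiplicity 2), 5 (algebraic multiplicity 1).

For λ = -1: rank(A + I) = 2, rank((A + I)^2) = 1. The eigenspace has dimension 3 - 2 = 1, so there is 1 Jordan block; the rank sequence gives block sizes [2].

For λ = 5: algebraic multiplicity 1 gives one 1×1 block.

Assembling the blocks gives the Jordan form J above.

J = [[-1, 1, 0], [0, -1, 0], [0, 0, 5]]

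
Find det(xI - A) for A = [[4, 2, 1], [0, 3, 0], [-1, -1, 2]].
xI - A = [[x - 4, -2, -1], [0, x - 3, 0], [1, 1, x - 2]].

Expanding det(xI - A) along the first row:
det(xI - A) = + (x - 4)·det([[x - 3, 0], [1, x - 2]]) - (-2)·det([[0, 0], [1, x - 2]]) + (-1)·det([[0, x - 3], [1, 1]]).

Evaluating gives χ_A(x) = x^3 - 9x^2 + 27x - 27 = (x - 3)^3.

χ_A(x) = (x - 3)^3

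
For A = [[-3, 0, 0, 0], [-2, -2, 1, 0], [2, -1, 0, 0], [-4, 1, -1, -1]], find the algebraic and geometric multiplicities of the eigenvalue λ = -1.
algebraic multiplicity 3, geometric multiplicity 2

The characteristic polynomial is (x + 1)^3(x + 3), so the factor x + 1 appears with exponent 3: the algebraic multiplicity is 3.

rank(A + I) = 2, so the eigenspace has dimension 4 - 2 = 2: the geometric multiplicity is 2.

Since 2 < 3, A is not diagonalizable.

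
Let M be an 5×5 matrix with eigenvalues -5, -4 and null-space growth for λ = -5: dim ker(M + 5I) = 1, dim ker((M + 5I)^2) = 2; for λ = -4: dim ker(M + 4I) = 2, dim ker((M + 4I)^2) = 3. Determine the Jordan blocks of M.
λ = -5: successive nullity increments [1, 1] count blocks of size ≥ k; block sizes are [2].
λ = -4: successive nullity increments [2, 1] count blocks of size ≥ k; block sizes are [2, 1].

Jordan blocks: (-5, 2), (-4, 2), (-4, 1)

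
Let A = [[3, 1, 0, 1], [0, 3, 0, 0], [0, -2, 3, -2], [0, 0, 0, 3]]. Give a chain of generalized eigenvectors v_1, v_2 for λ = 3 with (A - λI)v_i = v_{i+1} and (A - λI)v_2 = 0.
v_1 = [[2, 1, -1, 0]]^T, v_2 = [[1, 0, -2, 0]]^T

We seek v_1 ∈ ker((A - 3I)^2) \ ker(A - 3I), then set v_{i+1} = (A - 3I) v_i.

One such chain is v_1 = [[2, 1, -1, 0]]^T, v_2 = [[1, 0, -2, 0]]^T. Check: (A - 3I) v_2 = [[0, 0, 0, 0]]^T = 0.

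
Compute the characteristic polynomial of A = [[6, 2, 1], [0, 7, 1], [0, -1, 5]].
χ_A(x) = (x - 6)^3

xI - A = [[x - 6, -2, -1], [0, x - 7, -1], [0, 1, x - 5]].

Expanding det(xI - A) along the first row:
det(xI - A) = + (x - 6)·det([[x - 7, -1], [1, x - 5]]) - (-2)·det([[0, -1], [0, x - 5]]) + (-1)·det([[0, x - 7], [0, 1]]).

Evaluating gives χ_A(x) = x^3 - 18x^2 + 108x - 216 = (x - 6)^3.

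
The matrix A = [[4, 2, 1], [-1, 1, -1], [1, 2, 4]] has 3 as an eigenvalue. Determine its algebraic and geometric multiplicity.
algebraic multiplicity 3, geometric multiplicity 2

The characteristic polynomial is (x - 3)^3, so the factor x - 3 appears with exponent 3: the algebraic multiplicity is 3.

rank(A - 3I) = 1, so the eigenspace has dimension 3 - 1 = 2: the geometric multiplicity is 2.

Since 2 < 3, A is not diagonalizable.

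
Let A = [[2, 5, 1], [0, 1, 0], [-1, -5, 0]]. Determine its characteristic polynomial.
xI - A = [[x - 2, -5, -1], [0, x - 1, 0], [1, 5, x]].

Expanding det(xI - A) along the first row:
det(xI - A) = + (x - 2)·det([[x - 1, 0], [5, x]]) - (-5)·det([[0, 0], [1, x]]) + (-1)·det([[0, x - 1], [1, 5]]).

Evaluating gives χ_A(x) = x^3 - 3x^2 + 3x - 1 = (x - 1)^3.

χ_A(x) = (x - 1)^3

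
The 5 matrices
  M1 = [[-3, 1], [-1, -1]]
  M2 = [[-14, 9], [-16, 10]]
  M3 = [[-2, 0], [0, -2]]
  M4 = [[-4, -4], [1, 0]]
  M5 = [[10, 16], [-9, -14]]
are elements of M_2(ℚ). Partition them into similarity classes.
2 classes: {M1, M2, M4, M5}, {M3}

Characteristic polynomials: χ_{M1} = (x + 2)^2, χ_{M2} = (x + 2)^2, χ_{M3} = (x + 2)^2, χ_{M4} = (x + 2)^2, χ_{M5} = (x + 2)^2.

{M1, M2, M4, M5}: invariant factors (x + 2)^2.

{M3}: invariant factors x + 2, x + 2.

Matrices are similar if and only if their invariant-factor lists agree; the partition into similarity classes is {M1, M2, M4, M5}, {M3}.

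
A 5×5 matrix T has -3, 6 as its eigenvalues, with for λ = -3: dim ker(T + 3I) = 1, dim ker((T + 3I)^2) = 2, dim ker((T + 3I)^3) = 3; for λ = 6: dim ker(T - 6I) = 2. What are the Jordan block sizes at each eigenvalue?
Jordan blocks: (-3, 3), (6, 1), (6, 1)

λ = -3: successive nullity increments [1, 1, 1] count blocks of size ≥ k; block sizes are [3].
λ = 6: successive nullity increments [2] count blocks of size ≥ k; block sizes are [1, 1].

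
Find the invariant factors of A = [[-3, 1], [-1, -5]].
(x + 4)^2

The Jordan structure of A has elementary divisors (x + 4)^2. Arranging the block sizes at each eigenvalue in decreasing order and taking row products gives the invariant factors.

Invariant factors (smallest first, each dividing the next): (x + 4)^2.

Check: the last factor (x + 4)^2 is the minimal polynomial, and the product (x + 4)^2 is the characteristic polynomial.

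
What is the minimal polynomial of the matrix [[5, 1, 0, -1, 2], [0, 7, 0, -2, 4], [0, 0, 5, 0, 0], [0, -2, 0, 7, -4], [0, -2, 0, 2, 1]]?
m_A(x) = (x - 5)^2

The characteristic polynomial factors as (x - 5)^5. The minimal polynomial is ∏(x - λ)^{k_λ} where k_λ is the size of the largest Jordan block at λ.

For λ = 5: rank(A - 5I) = 1, and the largest Jordan block has size 2 (the smallest k with rank((A - 5I)^k) = rank((A - 5I)^(k+1))).

So m_A(x) = (x - 5)^2.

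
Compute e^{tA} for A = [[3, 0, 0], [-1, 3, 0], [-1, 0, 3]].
e^{tA} = [[e^{3*t}, 0, 0], [-t*e^{3*t}, e^{3*t}, 0], [-t*e^{3*t}, 0, e^{3*t}]]

A has Jordan form J = [[3, 1, 0], [0, 3, 0], [0, 0, 3]] with A = PJP^{-1}, so e^{tA} = P e^{tJ} P^{-1}.

For a Jordan block J_k(λ), e^{tJ_k(λ)} = e^{λt} · (I + tN + t^2 N^2/2! + ... + t^{k-1} N^{k-1}/(k-1)!) where N is the nilpotent superdiagonal part.

Assembling the blocks and conjugating back gives the entries of e^{tA} as shown above.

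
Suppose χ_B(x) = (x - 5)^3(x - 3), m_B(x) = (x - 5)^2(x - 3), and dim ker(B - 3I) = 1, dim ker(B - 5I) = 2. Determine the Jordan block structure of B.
λ = 3: algebraic multiplicity 1 (exponent in χ_B), largest block size 1 (exponent in m_B), 1 block (geometric multiplicity). This forces block sizes [1].
λ = 5: algebraic multiplicity 3 (exponent in χ_B), largest block size 2 (exponent in m_B), 2 blocks (geometric multiplicity). These force block sizes [2, 1].

Jordan blocks: (3, 1), (5, 2), (5, 1)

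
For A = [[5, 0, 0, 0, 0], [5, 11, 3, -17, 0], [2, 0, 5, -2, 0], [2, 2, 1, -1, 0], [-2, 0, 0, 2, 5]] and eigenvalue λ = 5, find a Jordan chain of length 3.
We seek v_1 ∈ ker((A - 5I)^3) \ ker((A - 5I)^2), then set v_{i+1} = (A - 5I) v_i.

One such chain is v_1 = [[0, 0, 1, 0, -1]]^T, v_2 = [[0, 3, 0, 1, 0]]^T, v_3 = [[0, 1, -2, 0, 2]]^T. Check: (A - 5I) v_3 = [[0, 0, 0, 0, 0]]^T = 0.

v_1 = [[0, 0, 1, 0, -1]]^T, v_2 = [[0, 3, 0, 1, 0]]^T, v_3 = [[0, 1, -2, 0, 2]]^T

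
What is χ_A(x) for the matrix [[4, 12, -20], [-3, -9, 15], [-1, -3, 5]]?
χ_A(x) = x^3

xI - A = [[x - 4, -12, 20], [3, x + 9, -15], [1, 3, x - 5]].

Expanding det(xI - A) along the first row:
det(xI - A) = + (x - 4)·det([[x + 9, -15], [3, x - 5]]) - (-12)·det([[3, -15], [1, x - 5]]) + (20)·det([[3, x + 9], [1, 3]]).

Evaluating gives χ_A(x) = x^3.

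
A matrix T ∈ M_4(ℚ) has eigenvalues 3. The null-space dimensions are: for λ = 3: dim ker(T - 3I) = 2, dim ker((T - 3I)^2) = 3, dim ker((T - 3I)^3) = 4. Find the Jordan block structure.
λ = 3: successive nullity increments [2, 1, 1] count blocks of size ≥ k; block sizes are [3, 1].

Jordan blocks: (3, 3), (3, 1)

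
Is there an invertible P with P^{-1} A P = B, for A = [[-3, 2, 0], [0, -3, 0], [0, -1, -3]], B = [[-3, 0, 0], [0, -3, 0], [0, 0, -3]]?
No.

Both have characteristic polynomial (x + 3)^3, but the minimal polynomial of A is (x + 3)^2 while the minimal polynomial of B is x + 3. The minimal polynomial is a similarity invariant, so A and B are not similar.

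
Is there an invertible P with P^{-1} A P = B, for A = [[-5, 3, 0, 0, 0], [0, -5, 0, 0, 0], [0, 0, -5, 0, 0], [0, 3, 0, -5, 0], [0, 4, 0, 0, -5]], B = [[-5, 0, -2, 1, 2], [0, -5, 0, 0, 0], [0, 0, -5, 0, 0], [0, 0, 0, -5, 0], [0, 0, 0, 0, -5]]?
Two matrices over a field are similar if and only if they have the same invariant factors.

Both A and B have characteristic polynomial (x + 5)^5 and minimal polynomial (x + 5)^2. Computing further, both have invariant factors x + 5, x + 5, x + 5, (x + 5)^2. Hence A and B are similar.

Yes.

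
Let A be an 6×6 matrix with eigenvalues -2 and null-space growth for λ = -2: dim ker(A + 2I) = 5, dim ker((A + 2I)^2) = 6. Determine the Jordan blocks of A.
λ = -2: successive nullity increments [5, 1] count blocks of size ≥ k; block sizes are [2, 1, 1, 1, 1].

Jordan blocks: (-2, 2), (-2, 1), (-2, 1), (-2, 1), (-2, 1)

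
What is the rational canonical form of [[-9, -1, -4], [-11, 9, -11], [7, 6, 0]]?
The invariant factors of A (the non-unit diagonal entries of the Smith normal form of xI - A over ℚ[x]) are x^3 + 2x + 1, each dividing the next. The characteristic polynomial is their product, x^3 + 2x + 1.

The rational canonical form is the block-diagonal matrix of companion matrices C(f_i):
R = [[0, 0, -1], [1, 0, -2], [0, 1, 0]].

Note the characteristic polynomial does not split into linear factors over ℚ, so A has no Jordan form over ℚ; the rational canonical form exists over any field.

R = [[0, 0, -1], [1, 0, -2], [0, 1, 0]]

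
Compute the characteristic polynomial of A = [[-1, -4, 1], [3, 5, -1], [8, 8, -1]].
χ_A(x) = (x - 1)^3

xI - A = [[x + 1, 4, -1], [-3, x - 5, 1], [-8, -8, x + 1]].

Expanding det(xI - A) along the first row:
det(xI - A) = + (x + 1)·det([[x - 5, 1], [-8, x + 1]]) - (4)·det([[-3, 1], [-8, x + 1]]) + (-1)·det([[-3, x - 5], [-8, -8]]).

Evaluating gives χ_A(x) = x^3 - 3x^2 + 3x - 1 = (x - 1)^3.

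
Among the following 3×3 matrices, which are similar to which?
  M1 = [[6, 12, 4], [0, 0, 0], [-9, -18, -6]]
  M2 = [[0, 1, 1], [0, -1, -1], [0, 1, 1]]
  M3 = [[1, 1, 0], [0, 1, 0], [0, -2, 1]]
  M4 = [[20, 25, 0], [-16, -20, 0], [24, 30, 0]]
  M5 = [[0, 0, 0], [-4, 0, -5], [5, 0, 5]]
Characteristic polynomials: χ_{M1} = x^3, χ_{M2} = x^3, χ_{M3} = (x - 1)^3, χ_{M4} = x^3, χ_{M5} = x^2(x - 5).

{M1, M2, M4}: invariant factors x, x^2.

{M3}: invariant factors x - 1, (x - 1)^2.

{M5}: invariant factors x^2(x - 5).

Matrices are similar if and only if their invariant-factor lists agree; the partition into similarity classes is {M1, M2, M4}, {M3}, {M5}.

3 classes: {M1, M2, M4}, {M3}, {M5}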